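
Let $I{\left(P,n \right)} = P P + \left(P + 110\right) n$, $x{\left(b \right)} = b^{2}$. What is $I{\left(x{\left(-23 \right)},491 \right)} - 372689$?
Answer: $220901$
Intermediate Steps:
$I{\left(P,n \right)} = P^{2} + n \left(110 + P\right)$ ($I{\left(P,n \right)} = P^{2} + \left(110 + P\right) n = P^{2} + n \left(110 + P\right)$)
$I{\left(x{\left(-23 \right)},491 \right)} - 372689 = \left(\left(\left(-23\right)^{2}\right)^{2} + 110 \cdot 491 + \left(-23\right)^{2} \cdot 491\right) - 372689 = \left(529^{2} + 54010 + 529 \cdot 491\right) - 372689 = \left(279841 + 54010 + 259739\right) - 372689 = 593590 - 372689 = 220901$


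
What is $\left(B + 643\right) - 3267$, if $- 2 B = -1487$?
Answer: $- \frac{3761}{2} \approx -1880.5$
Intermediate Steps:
$B = \frac{1487}{2}$ ($B = \left(- \frac{1}{2}\right) \left(-1487\right) = \frac{1487}{2} \approx 743.5$)
$\left(B + 643\right) - 3267 = \left(\frac{1487}{2} + 643\right) - 3267 = \frac{2773}{2} - 3267 = - \frac{3761}{2}$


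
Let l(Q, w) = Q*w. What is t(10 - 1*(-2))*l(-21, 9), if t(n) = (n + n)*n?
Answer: -54432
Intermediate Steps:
t(n) = 2*n² (t(n) = (2*n)*n = 2*n²)
t(10 - 1*(-2))*l(-21, 9) = (2*(10 - 1*(-2))²)*(-21*9) = (2*(10 + 2)²)*(-189) = (2*12²)*(-189) = (2*144)*(-189) = 288*(-189) = -54432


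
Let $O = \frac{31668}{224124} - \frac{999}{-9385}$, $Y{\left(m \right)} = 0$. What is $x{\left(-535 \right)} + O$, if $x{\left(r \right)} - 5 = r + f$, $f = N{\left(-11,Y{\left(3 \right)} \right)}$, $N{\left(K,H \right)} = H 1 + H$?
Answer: $- \frac{92856906512}{175283645} \approx -529.75$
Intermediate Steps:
$N{\left(K,H \right)} = 2 H$ ($N{\left(K,H \right)} = H + H = 2 H$)
$f = 0$ ($f = 2 \cdot 0 = 0$)
$x{\left(r \right)} = 5 + r$ ($x{\left(r \right)} = 5 + \left(r + 0\right) = 5 + r$)
$O = \frac{43425338}{175283645}$ ($O = 31668 \cdot \frac{1}{224124} - - \frac{999}{9385} = \frac{2639}{18677} + \frac{999}{9385} = \frac{43425338}{175283645} \approx 0.24774$)
$x{\left(-535 \right)} + O = \left(5 - 535\right) + \frac{43425338}{175283645} = -530 + \frac{43425338}{175283645} = - \frac{92856906512}{175283645}$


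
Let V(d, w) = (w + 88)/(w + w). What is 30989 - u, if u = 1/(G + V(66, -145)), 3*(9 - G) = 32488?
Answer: 291715541161/9413519 ≈ 30989.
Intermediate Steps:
G = -32461/3 (G = 9 - 1/3*32488 = 9 - 32488/3 = -32461/3 ≈ -10820.)
V(d, w) = (88 + w)/(2*w) (V(d, w) = (88 + w)/((2*w)) = (88 + w)*(1/(2*w)) = (88 + w)/(2*w))
u = -870/9413519 (u = 1/(-32461/3 + (1/2)*(88 - 145)/(-145)) = 1/(-32461/3 + (1/2)*(-1/145)*(-57)) = 1/(-32461/3 + 57/290) = 1/(-9413519/870) = -870/9413519 ≈ -9.2420e-5)
30989 - u = 30989 - 1*(-870/9413519) = 30989 + 870/9413519 = 291715541161/9413519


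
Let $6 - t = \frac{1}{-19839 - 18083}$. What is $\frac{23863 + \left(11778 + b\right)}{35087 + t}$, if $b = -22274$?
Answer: $\frac{506903374}{1330796747} \approx 0.3809$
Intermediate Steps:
$t = \frac{227533}{37922}$ ($t = 6 - \frac{1}{-19839 - 18083} = 6 - \frac{1}{-37922} = 6 - - \frac{1}{37922} = 6 + \frac{1}{37922} = \frac{227533}{37922} \approx 6.0$)
$\frac{23863 + \left(11778 + b\right)}{35087 + t} = \frac{23863 + \left(11778 - 22274\right)}{35087 + \frac{227533}{37922}} = \frac{23863 - 10496}{\frac{1330796747}{37922}} = 13367 \cdot \frac{37922}{1330796747} = \frac{506903374}{1330796747}$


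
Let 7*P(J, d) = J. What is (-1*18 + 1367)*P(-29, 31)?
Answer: -39121/7 ≈ -5588.7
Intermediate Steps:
P(J, d) = J/7
(-1*18 + 1367)*P(-29, 31) = (-1*18 + 1367)*((1/7)*(-29)) = (-18 + 1367)*(-29/7) = 1349*(-29/7) = -39121/7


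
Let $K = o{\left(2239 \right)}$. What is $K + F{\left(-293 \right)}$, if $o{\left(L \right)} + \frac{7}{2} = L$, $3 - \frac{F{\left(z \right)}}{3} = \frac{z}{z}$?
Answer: $\frac{4483}{2} \approx 2241.5$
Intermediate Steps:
$F{\left(z \right)} = 6$ ($F{\left(z \right)} = 9 - 3 \frac{z}{z} = 9 - 3 = 6$)
$o{\left(L \right)} = - \frac{7}{2} + L$
$K = \frac{4471}{2}$ ($K = - \frac{7}{2} + 2239 = \frac{4471}{2} \approx 2235.5$)
$K + F{\left(-293 \right)} = \frac{4471}{2} + 6 = \frac{4483}{2}$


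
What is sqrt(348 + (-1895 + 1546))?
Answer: I ≈ 1.0*I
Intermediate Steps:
sqrt(348 + (-1895 + 1546)) = sqrt(348 - 349) = sqrt(-1) = I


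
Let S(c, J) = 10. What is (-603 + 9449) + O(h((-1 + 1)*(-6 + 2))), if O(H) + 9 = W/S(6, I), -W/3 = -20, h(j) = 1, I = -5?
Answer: 8843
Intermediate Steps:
W = 60 (W = -3*(-20) = 60)
O(H) = -3 (O(H) = -9 + 60/10 = -9 + 60*(⅒) = -9 + 6 = -3)
(-603 + 9449) + O(h((-1 + 1)*(-6 + 2))) = (-603 + 9449) - 3 = 8846 - 3 = 8843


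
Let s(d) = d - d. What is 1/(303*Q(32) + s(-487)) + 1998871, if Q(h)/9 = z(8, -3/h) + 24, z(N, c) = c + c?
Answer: 2076800983693/1038987 ≈ 1.9989e+6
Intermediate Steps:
z(N, c) = 2*c
s(d) = 0
Q(h) = 216 - 54/h (Q(h) = 9*(2*(-3/h) + 24) = 9*(-6/h + 24) = 9*(24 - 6/h) = 216 - 54/h)
1/(303*Q(32) + s(-487)) + 1998871 = 1/(303*(216 - 54/32) + 0) + 1998871 = 1/(303*(216 - 54*1/32) + 0) + 1998871 = 1/(303*(216 - 27/16) + 0) + 1998871 = 1/(303*(3429/16) + 0) + 1998871 = 1/(1038987/16 + 0) + 1998871 = 1/(1038987/16) + 1998871 = 16/1038987 + 1998871 = 2076800983693/1038987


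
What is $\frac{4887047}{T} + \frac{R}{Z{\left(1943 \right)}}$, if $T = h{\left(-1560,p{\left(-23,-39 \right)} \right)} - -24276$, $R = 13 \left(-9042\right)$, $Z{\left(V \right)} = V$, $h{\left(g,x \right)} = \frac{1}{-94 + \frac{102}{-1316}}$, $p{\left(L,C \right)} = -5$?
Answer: $\frac{411158913489643}{2919856015510} \approx 140.81$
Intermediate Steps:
$h{\left(g,x \right)} = - \frac{658}{61903}$ ($h{\left(g,x \right)} = \frac{1}{-94 + 102 \left(- \frac{1}{1316}\right)} = \frac{1}{-94 - \frac{51}{658}} = \frac{1}{- \frac{61903}{658}} = - \frac{658}{61903}$)
$R = -117546$
$T = \frac{1502756570}{61903}$ ($T = - \frac{658}{61903} - -24276 = - \frac{658}{61903} + 24276 = \frac{1502756570}{61903} \approx 24276.0$)
$\frac{4887047}{T} + \frac{R}{Z{\left(1943 \right)}} = \frac{4887047}{\frac{1502756570}{61903}} - \frac{117546}{1943} = 4887047 \cdot \frac{61903}{1502756570} - \frac{117546}{1943} = \frac{302522870441}{1502756570} - \frac{117546}{1943} = \frac{411158913489643}{2919856015510}$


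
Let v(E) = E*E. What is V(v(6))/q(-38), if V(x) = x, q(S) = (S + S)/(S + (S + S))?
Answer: 54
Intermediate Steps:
v(E) = E²
q(S) = ⅔ (q(S) = (2*S)/(S + 2*S) = (2*S)/((3*S)) = (2*S)*(1/(3*S)) = ⅔)
V(v(6))/q(-38) = 6²/(⅔) = 36*(3/2) = 54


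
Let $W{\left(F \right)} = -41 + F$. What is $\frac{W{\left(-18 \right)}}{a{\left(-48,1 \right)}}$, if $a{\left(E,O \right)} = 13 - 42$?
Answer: $\frac{59}{29} \approx 2.0345$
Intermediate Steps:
$a{\left(E,O \right)} = -29$
$\frac{W{\left(-18 \right)}}{a{\left(-48,1 \right)}} = \frac{-41 - 18}{-29} = \left(-59\right) \left(- \frac{1}{29}\right) = \frac{59}{29}$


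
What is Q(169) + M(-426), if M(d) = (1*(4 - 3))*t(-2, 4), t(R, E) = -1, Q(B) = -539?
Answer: -540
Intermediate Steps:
M(d) = -1 (M(d) = (1*(4 - 3))*(-1) = (1*1)*(-1) = 1*(-1) = -1)
Q(169) + M(-426) = -539 - 1 = -540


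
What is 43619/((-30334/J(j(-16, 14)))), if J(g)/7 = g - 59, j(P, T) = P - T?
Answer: 27174637/30334 ≈ 895.85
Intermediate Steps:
J(g) = -413 + 7*g (J(g) = 7*(g - 59) = 7*(-59 + g) = -413 + 7*g)
43619/((-30334/J(j(-16, 14)))) = 43619/((-30334/(-413 + 7*(-16 - 1*14)))) = 43619/((-30334/(-413 + 7*(-16 - 14)))) = 43619/((-30334/(-413 + 7*(-30)))) = 43619/((-30334/(-413 - 210))) = 43619/((-30334/(-623))) = 43619/((-30334*(-1/623))) = 43619/(30334/623) = 43619*(623/30334) = 27174637/30334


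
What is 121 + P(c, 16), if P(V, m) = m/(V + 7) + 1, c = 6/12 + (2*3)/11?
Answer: 21946/177 ≈ 123.99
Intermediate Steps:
c = 23/22 (c = 6*(1/12) + 6*(1/11) = 1/2 + 6/11 = 23/22 ≈ 1.0455)
P(V, m) = 1 + m/(7 + V) (P(V, m) = m/(7 + V) + 1 = 1 + m/(7 + V))
121 + P(c, 16) = 121 + (7 + 23/22 + 16)/(7 + 23/22) = 121 + (529/22)/(177/22) = 121 + (22/177)*(529/22) = 121 + 529/177 = 21946/177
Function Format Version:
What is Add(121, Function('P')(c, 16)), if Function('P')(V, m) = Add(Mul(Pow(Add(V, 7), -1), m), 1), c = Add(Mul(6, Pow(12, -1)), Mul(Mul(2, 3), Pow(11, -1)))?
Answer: Rational(21946, 177) ≈ 123.99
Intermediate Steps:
c = Rational(23, 22) (c = Add(Mul(6, Rational(1, 12)), Mul(6, Rational(1, 11))) = Add(Rational(1, 2), Rational(6, 11)) = Rational(23, 22) ≈ 1.0455)
Function('P')(V, m) = Add(1, Mul(m, Pow(Add(7, V), -1))) (Function('P')(V, m) = Add(Mul(Pow(Add(7, V), -1), m), 1) = Add(Mul(m, Pow(Add(7, V), -1)), 1) = Add(1, Mul(m, Pow(Add(7, V), -1))))
Add(121, Function('P')(c, 16)) = Add(121, Mul(Pow(Add(7, Rational(23, 22)), -1), Add(7, Rational(23, 22), 16))) = Add(121, Mul(Pow(Rational(177, 22), -1), Rational(529, 22))) = Add(121, Mul(Rational(22, 177), Rational(529, 22))) = Add(121, Rational(529, 177)) = Rational(21946, 177)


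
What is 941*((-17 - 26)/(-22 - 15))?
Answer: 40463/37 ≈ 1093.6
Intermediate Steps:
941*((-17 - 26)/(-22 - 15)) = 941*(-43/(-37)) = 941*(-43*(-1/37)) = 941*(43/37) = 40463/37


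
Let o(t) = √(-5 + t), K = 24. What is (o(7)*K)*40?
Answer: 960*√2 ≈ 1357.6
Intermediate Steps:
(o(7)*K)*40 = (√(-5 + 7)*24)*40 = (√2*24)*40 = (24*√2)*40 = 960*√2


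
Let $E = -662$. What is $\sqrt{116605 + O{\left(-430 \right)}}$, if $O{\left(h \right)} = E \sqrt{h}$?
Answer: $\sqrt{116605 - 662 i \sqrt{430}} \approx 342.06 - 20.066 i$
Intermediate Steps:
$O{\left(h \right)} = - 662 \sqrt{h}$
$\sqrt{116605 + O{\left(-430 \right)}} = \sqrt{116605 - 662 \sqrt{-430}} = \sqrt{116605 - 662 i \sqrt{430}}$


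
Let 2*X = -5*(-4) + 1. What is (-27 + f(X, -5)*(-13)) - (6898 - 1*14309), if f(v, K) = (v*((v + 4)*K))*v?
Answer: 890357/8 ≈ 1.1129e+5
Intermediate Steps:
X = 21/2 (X = (-5*(-4) + 1)/2 = (20 + 1)/2 = (½)*21 = 21/2 ≈ 10.500)
f(v, K) = K*v²*(4 + v) (f(v, K) = (v*((4 + v)*K))*v = (v*(K*(4 + v)))*v = (K*v*(4 + v))*v = K*v²*(4 + v))
(-27 + f(X, -5)*(-13)) - (6898 - 1*14309) = (-27 - 5*(21/2)²*(4 + 21/2)*(-13)) - (6898 - 1*14309) = (-27 - 5*441/4*29/2*(-13)) - (6898 - 14309) = (-27 - 63945/8*(-13)) - 1*(-7411) = (-27 + 831285/8) + 7411 = 831069/8 + 7411 = 890357/8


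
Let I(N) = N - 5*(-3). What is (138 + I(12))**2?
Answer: 27225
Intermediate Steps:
I(N) = 15 + N (I(N) = N - 1*(-15) = N + 15 = 15 + N)
(138 + I(12))**2 = (138 + (15 + 12))**2 = (138 + 27)**2 = 165**2 = 27225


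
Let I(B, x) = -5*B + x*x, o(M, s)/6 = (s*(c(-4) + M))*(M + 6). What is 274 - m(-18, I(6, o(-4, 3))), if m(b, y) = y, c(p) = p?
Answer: -82640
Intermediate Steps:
o(M, s) = 6*s*(-4 + M)*(6 + M) (o(M, s) = 6*((s*(-4 + M))*(M + 6)) = 6*((s*(-4 + M))*(6 + M)) = 6*(s*(-4 + M)*(6 + M)) = 6*s*(-4 + M)*(6 + M))
I(B, x) = x² - 5*B (I(B, x) = -5*B + x² = x² - 5*B)
274 - m(-18, I(6, o(-4, 3))) = 274 - ((6*3*(-24 + (-4)² + 2*(-4)))² - 5*6) = 274 - ((6*3*(-24 + 16 - 8))² - 30) = 274 - ((6*3*(-16))² - 30) = 274 - ((-288)² - 30) = 274 - (82944 - 30) = 274 - 1*82914 = 274 - 82914 = -82640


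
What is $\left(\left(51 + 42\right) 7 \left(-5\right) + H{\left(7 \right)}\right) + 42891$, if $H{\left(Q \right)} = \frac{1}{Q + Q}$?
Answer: $\frac{554905}{14} \approx 39636.0$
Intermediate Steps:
$H{\left(Q \right)} = \frac{1}{2 Q}$
$\left(\left(51 + 42\right) 7 \left(-5\right) + H{\left(7 \right)}\right) + 42891 = \left(\left(51 + 42\right) 7 \left(-5\right) + \frac{1}{2 \cdot 7}\right) + 42891 = \left(93 \left(-35\right) + \frac{1}{2} \cdot \frac{1}{7}\right) + 42891 = \left(-3255 + \frac{1}{14}\right) + 42891 = - \frac{45569}{14} + 42891 = \frac{554905}{14}$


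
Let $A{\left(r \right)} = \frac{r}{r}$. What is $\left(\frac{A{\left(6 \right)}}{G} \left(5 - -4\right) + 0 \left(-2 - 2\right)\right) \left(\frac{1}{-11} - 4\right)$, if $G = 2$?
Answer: $- \frac{405}{22} \approx -18.409$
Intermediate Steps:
$A{\left(r \right)} = 1$
$\left(\frac{A{\left(6 \right)}}{G} \left(5 - -4\right) + 0 \left(-2 - 2\right)\right) \left(\frac{1}{-11} - 4\right) = \left(1 \cdot \frac{1}{2} \left(5 - -4\right) + 0 \left(-2 - 2\right)\right) \left(\frac{1}{-11} - 4\right) = \left(1 \cdot \frac{1}{2} \left(5 + 4\right) + 0 \left(-4\right)\right) \left(- \frac{1}{11} - 4\right) = \left(\frac{1}{2} \cdot 9 + 0\right) \left(- \frac{45}{11}\right) = \left(\frac{9}{2} + 0\right) \left(- \frac{45}{11}\right) = \frac{9}{2} \left(- \frac{45}{11}\right) = - \frac{405}{22}$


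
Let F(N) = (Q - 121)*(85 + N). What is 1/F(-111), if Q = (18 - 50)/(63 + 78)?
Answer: 141/444418 ≈ 0.00031727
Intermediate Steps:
Q = -32/141 ≈ -0.22695
F(N) = -1452905/141 - 17093*N/141 (F(N) = (-32/141 - 121)*(85 + N) = -17093*(85 + N)/141 = -1452905/141 - 17093*N/141)
1/F(-111) = 1/(-1452905/141 - 17093/141*(-111)) = 1/(-1452905/141 + 632441/47) = 1/(444418/141) = 141/444418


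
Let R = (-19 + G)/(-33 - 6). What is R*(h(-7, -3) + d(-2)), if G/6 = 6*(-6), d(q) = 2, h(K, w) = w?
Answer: -235/39 ≈ -6.0256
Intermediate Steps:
G = -216 (G = 6*(6*(-6)) = 6*(-36) = -216)
R = 235/39 (R = (-19 - 216)/(-33 - 6) = -235/(-39) = -235*(-1/39) = 235/39 ≈ 6.0256)
R*(h(-7, -3) + d(-2)) = 235*(-3 + 2)/39 = (235/39)*(-1) = -235/39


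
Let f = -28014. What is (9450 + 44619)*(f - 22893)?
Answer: -2752490583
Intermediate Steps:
(9450 + 44619)*(f - 22893) = (9450 + 44619)*(-28014 - 22893) = 54069*(-50907) = -2752490583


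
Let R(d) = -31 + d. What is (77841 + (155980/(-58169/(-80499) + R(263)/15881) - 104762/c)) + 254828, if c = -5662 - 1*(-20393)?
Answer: 7555902540104599209/13883343745267 ≈ 5.4424e+5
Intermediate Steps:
c = 14731 (c = -5662 + 20393 = 14731)
(77841 + (155980/(-58169/(-80499) + R(263)/15881) - 104762/c)) + 254828 = (77841 + (155980/(-58169/(-80499) + (-31 + 263)/15881) - 104762/14731)) + 254828 = (77841 + (155980/(-58169*(-1/80499) + 232*(1/15881)) - 104762*1/14731)) + 254828 = (77841 + (155980/(58169/80499 + 232/15881) - 104762/14731)) + 254828 = (77841 + (155980/(942457657/1278404619) - 104762/14731)) + 254828 = (77841 + (155980*(1278404619/942457657) - 104762/14731)) + 254828 = (77841 + (199405552471620/942457657 - 104762/14731)) + 254828 = (77841 + 2937344459710371586/13883343745267) + 254828 = 4018037820185700133/13883343745267 + 254828 = 7555902540104599209/13883343745267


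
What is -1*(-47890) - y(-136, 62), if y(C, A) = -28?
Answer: 47918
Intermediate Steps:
-1*(-47890) - y(-136, 62) = -1*(-47890) - 1*(-28) = 47890 + 28 = 47918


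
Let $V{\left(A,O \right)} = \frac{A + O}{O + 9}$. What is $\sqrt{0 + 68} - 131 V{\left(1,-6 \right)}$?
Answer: $\frac{655}{3} + 2 \sqrt{17} \approx 226.58$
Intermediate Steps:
$V{\left(A,O \right)} = \frac{A + O}{9 + O}$
$\sqrt{0 + 68} - 131 V{\left(1,-6 \right)} = \sqrt{0 + 68} - 131 \frac{1 - 6}{9 - 6} = \sqrt{68} - 131 \cdot \frac{1}{3} \left(-5\right) = 2 \sqrt{17} - 131 \cdot \frac{1}{3} \left(-5\right) = 2 \sqrt{17} - - \frac{655}{3} = 2 \sqrt{17} + \frac{655}{3} = \frac{655}{3} + 2 \sqrt{17}$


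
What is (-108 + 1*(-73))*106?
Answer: -19186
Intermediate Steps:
(-108 + 1*(-73))*106 = (-108 - 73)*106 = -181*106 = -19186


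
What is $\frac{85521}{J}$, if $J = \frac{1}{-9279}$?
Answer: $-793549359$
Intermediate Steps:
$J = - \frac{1}{9279} \approx -0.00010777$
$\frac{85521}{J} = \frac{85521}{- \frac{1}{9279}} = 85521 \left(-9279\right) = -793549359$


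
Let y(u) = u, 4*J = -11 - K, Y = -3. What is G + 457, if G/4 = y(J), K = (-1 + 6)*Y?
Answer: 461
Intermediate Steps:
K = -15 (K = (-1 + 6)*(-3) = 5*(-3) = -15)
J = 1 (J = (-11 - 1*(-15))/4 = (-11 + 15)/4 = (¼)*4 = 1)
G = 4 (G = 4*1 = 4)
G + 457 = 4 + 457 = 461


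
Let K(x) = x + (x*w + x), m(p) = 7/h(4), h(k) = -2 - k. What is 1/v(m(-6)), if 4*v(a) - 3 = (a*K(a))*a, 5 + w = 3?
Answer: 4/3 ≈ 1.3333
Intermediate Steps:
w = -2 (w = -5 + 3 = -2)
m(p) = -7/6 (m(p) = 7/(-2 - 1*4) = 7/(-2 - 4) = 7/(-6) = 7*(-⅙) = -7/6)
K(x) = 0 (K(x) = x + (x*(-2) + x) = x + (-2*x + x) = x - x = 0)
v(a) = ¾ (v(a) = ¾ + ((a*0)*a)/4 = ¾ + (0*a)/4 = ¾ + (¼)*0 = ¾ + 0 = ¾)
1/v(m(-6)) = 1/(¾) = 4/3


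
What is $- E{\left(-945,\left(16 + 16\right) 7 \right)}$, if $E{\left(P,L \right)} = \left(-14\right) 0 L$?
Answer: $0$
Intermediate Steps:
$E{\left(P,L \right)} = 0$ ($E{\left(P,L \right)} = 0 L = 0$)
$- E{\left(-945,\left(16 + 16\right) 7 \right)} = \left(-1\right) 0 = 0$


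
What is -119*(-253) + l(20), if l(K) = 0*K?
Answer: 30107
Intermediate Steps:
l(K) = 0
-119*(-253) + l(20) = -119*(-253) + 0 = 30107 + 0 = 30107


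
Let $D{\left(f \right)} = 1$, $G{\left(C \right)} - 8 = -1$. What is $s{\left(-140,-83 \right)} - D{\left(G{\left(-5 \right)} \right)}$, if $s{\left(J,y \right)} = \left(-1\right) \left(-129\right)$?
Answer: $128$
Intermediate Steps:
$s{\left(J,y \right)} = 129$
$G{\left(C \right)} = 7$ ($G{\left(C \right)} = 8 - 1 = 7$)
$s{\left(-140,-83 \right)} - D{\left(G{\left(-5 \right)} \right)} = 129 - 1 = 128$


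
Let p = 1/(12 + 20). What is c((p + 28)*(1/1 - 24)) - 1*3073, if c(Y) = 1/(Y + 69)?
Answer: -56613911/18423 ≈ -3073.0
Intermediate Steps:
p = 1/32 ≈ 0.031250
c(Y) = 1/(69 + Y)
c((p + 28)*(1/1 - 24)) - 1*3073 = 1/(69 + (1/32 + 28)*(1/1 - 24)) - 1*3073 = 1/(69 + 897*(1 - 24)/32) - 3073 = 1/(69 + (897/32)*(-23)) - 3073 = 1/(69 - 20631/32) - 3073 = 1/(-18423/32) - 3073 = -32/18423 - 3073 = -56613911/18423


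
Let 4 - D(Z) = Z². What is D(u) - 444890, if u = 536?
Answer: -732182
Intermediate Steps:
D(Z) = 4 - Z²
D(u) - 444890 = (4 - 1*536²) - 444890 = (4 - 1*287296) - 444890 = (4 - 287296) - 444890 = -287292 - 444890 = -732182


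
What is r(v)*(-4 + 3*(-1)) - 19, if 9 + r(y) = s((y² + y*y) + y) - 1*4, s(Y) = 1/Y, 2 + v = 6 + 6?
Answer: 2159/30 ≈ 71.967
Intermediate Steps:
v = 10 (v = -2 + (6 + 6) = -2 + 12 = 10)
r(y) = -13 + 1/(y + 2*y²) (r(y) = -9 + (1/((y² + y*y) + y) - 1*4) = -9 + (1/((y² + y²) + y) - 4) = -9 + (1/(2*y² + y) - 4) = -9 + (1/(y + 2*y²) - 4) = -9 + (-4 + 1/(y + 2*y²)) = -13 + 1/(y + 2*y²))
r(v)*(-4 + 3*(-1)) - 19 = (-13 + 1/(10*(1 + 2*10)))*(-4 + 3*(-1)) - 19 = (-13 + 1/(10*(1 + 20)))*(-4 - 3) - 19 = (-13 + (⅒)/21)*(-7) - 19 = (-13 + (⅒)*(1/21))*(-7) - 19 = (-13 + 1/210)*(-7) - 19 = -2729/210*(-7) - 19 = 2729/30 - 19 = 2159/30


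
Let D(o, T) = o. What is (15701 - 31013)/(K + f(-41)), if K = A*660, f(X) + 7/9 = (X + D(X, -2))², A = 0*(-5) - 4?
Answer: -137808/36749 ≈ -3.7500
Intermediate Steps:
A = -4 (A = 0 - 4 = -4)
f(X) = -7/9 + 4*X² (f(X) = -7/9 + (X + X)² = -7/9 + (2*X)² = -7/9 + 4*X²)
K = -2640 (K = -4*660 = -2640)
(15701 - 31013)/(K + f(-41)) = (15701 - 31013)/(-2640 + (-7/9 + 4*(-41)²)) = -15312/(-2640 + (-7/9 + 4*1681)) = -15312/(-2640 + (-7/9 + 6724)) = -15312/(-2640 + 60509/9) = -15312/36749/9 = -15312*9/36749 = -137808/36749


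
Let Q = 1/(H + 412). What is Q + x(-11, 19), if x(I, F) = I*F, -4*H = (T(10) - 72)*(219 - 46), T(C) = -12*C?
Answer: -1821643/8716 ≈ -209.00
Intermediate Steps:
H = 8304 (H = -(-12*10 - 72)*(219 - 46)/4 = -(-120 - 72)*173/4 = -(-48)*173 = -¼*(-33216) = 8304)
x(I, F) = F*I
Q = 1/8716 (Q = 1/(8304 + 412) = 1/8716 ≈ 0.00011473)
Q + x(-11, 19) = 1/8716 + 19*(-11) = 1/8716 - 209 = -1821643/8716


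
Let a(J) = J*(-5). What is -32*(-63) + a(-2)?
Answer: 2026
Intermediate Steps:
a(J) = -5*J
-32*(-63) + a(-2) = -32*(-63) - 5*(-2) = 2016 + 10 = 2026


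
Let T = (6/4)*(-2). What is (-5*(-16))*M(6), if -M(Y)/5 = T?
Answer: 1200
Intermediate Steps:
T = -3 (T = (6*(¼))*(-2) = (3/2)*(-2) = -3)
M(Y) = 15 (M(Y) = -5*(-3) = 15)
(-5*(-16))*M(6) = -5*(-16)*15 = 80*15 = 1200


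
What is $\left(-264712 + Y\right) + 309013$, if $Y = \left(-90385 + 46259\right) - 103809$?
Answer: $-103634$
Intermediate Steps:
$Y = -147935$ ($Y = -44126 - 103809 = -147935$)
$\left(-264712 + Y\right) + 309013 = \left(-264712 - 147935\right) + 309013 = -412647 + 309013 = -103634$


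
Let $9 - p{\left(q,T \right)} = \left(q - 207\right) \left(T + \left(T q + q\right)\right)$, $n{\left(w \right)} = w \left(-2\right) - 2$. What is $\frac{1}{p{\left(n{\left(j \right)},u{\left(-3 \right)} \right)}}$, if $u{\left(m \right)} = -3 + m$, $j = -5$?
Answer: $- \frac{1}{9145} \approx -0.00010935$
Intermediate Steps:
$n{\left(w \right)} = -2 - 2 w$ ($n{\left(w \right)} = - 2 w - 2 = -2 - 2 w$)
$p{\left(q,T \right)} = 9 - \left(-207 + q\right) \left(T + q + T q\right)$ ($p{\left(q,T \right)} = 9 - \left(q - 207\right) \left(T + \left(T q + q\right)\right) = 9 - \left(-207 + q\right) \left(T + \left(q + T q\right)\right) = 9 - \left(-207 + q\right) \left(T + q + T q\right)$)
$\frac{1}{p{\left(n{\left(j \right)},u{\left(-3 \right)} \right)}} = \frac{1}{9 - \left(-2 - -10\right)^{2} + 207 \left(-3 - 3\right) + 207 \left(-2 - -10\right) - \left(-3 - 3\right) \left(-2 - -10\right)^{2} + 206 \left(-3 - 3\right) \left(-2 - -10\right)} = \frac{1}{9 - \left(-2 + 10\right)^{2} + 207 \left(-6\right) + 207 \left(-2 + 10\right) - - 6 \left(-2 + 10\right)^{2} + 206 \left(-6\right) \left(-2 + 10\right)} = \frac{1}{9 - 8^{2} - 1242 + 207 \cdot 8 - - 6 \cdot 8^{2} + 206 \left(-6\right) 8} = \frac{1}{9 - 64 - 1242 + 1656 - \left(-6\right) 64 - 9888} = \frac{1}{9 - 64 - 1242 + 1656 + 384 - 9888} = \frac{1}{-9145} = - \frac{1}{9145}$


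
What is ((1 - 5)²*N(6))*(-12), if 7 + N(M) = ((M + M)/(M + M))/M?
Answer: 1312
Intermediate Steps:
N(M) = -7 + 1/M (N(M) = -7 + ((M + M)/(M + M))/M = -7 + ((2*M)/((2*M)))/M = -7 + ((2*M)*(1/(2*M)))/M = -7 + 1/M)
((1 - 5)²*N(6))*(-12) = ((1 - 5)²*(-7 + 1/6))*(-12) = ((-4)²*(-7 + ⅙))*(-12) = (16*(-41/6))*(-12) = -328/3*(-12) = 1312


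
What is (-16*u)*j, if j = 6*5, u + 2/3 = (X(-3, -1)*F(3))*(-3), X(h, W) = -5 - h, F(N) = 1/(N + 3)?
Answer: -160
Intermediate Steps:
F(N) = 1/(3 + N)
u = ⅓ (u = -⅔ + ((-5 - 1*(-3))/(3 + 3))*(-3) = -⅔ + ((-5 + 3)/6)*(-3) = -⅔ - 2*⅙*(-3) = -⅔ - ⅓*(-3) = -⅔ + 1 = ⅓ ≈ 0.33333)
j = 30
(-16*u)*j = -16*⅓*30 = -16/3*30 = -160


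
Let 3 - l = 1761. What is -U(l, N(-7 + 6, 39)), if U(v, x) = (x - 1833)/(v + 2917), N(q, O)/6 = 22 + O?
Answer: 1467/1159 ≈ 1.2657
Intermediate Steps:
l = -1758 (l = 3 - 1*1761 = 3 - 1761 = -1758)
N(q, O) = 132 + 6*O (N(q, O) = 6*(22 + O) = 132 + 6*O)
U(v, x) = (-1833 + x)/(2917 + v)
-U(l, N(-7 + 6, 39)) = -(-1833 + (132 + 6*39))/(2917 - 1758) = -(-1833 + (132 + 234))/1159 = -(-1833 + 366)/1159 = -(-1467)/1159 = -1*(-1467/1159) = 1467/1159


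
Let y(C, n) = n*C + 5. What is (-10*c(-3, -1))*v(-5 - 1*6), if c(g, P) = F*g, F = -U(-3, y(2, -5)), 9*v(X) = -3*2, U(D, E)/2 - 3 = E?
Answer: -80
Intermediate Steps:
y(C, n) = 5 + C*n (y(C, n) = C*n + 5 = 5 + C*n)
U(D, E) = 6 + 2*E
v(X) = -2/3 (v(X) = (-3*2)/9 = (1/9)*(-6) = -2/3)
F = 4 (F = -(6 + 2*(5 + 2*(-5))) = -(6 + 2*(5 - 10)) = -(6 + 2*(-5)) = -(6 - 10) = -1*(-4) = 4)
c(g, P) = 4*g
(-10*c(-3, -1))*v(-5 - 1*6) = -40*(-3)*(-2/3) = -10*(-12)*(-2/3) = 120*(-2/3) = -80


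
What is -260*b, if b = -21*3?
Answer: 16380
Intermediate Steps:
b = -63
-260*b = -260*(-63) = 16380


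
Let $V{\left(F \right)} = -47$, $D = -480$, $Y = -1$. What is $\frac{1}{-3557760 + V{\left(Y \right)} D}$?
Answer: $- \frac{1}{3535200} \approx -2.8287 \cdot 10^{-7}$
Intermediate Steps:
$\frac{1}{-3557760 + V{\left(Y \right)} D} = \frac{1}{-3557760 - -22560} = \frac{1}{-3557760 + 22560} = \frac{1}{-3535200} = - \frac{1}{3535200}$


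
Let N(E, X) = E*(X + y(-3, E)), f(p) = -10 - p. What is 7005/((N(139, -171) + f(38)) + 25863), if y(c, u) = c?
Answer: 2335/543 ≈ 4.3002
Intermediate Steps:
N(E, X) = E*(-3 + X) (N(E, X) = E*(X - 3) = E*(-3 + X))
7005/((N(139, -171) + f(38)) + 25863) = 7005/((139*(-3 - 171) + (-10 - 1*38)) + 25863) = 7005/((139*(-174) + (-10 - 38)) + 25863) = 7005/((-24186 - 48) + 25863) = 7005/(-24234 + 25863) = 7005/1629 = 7005*(1/1629) = 2335/543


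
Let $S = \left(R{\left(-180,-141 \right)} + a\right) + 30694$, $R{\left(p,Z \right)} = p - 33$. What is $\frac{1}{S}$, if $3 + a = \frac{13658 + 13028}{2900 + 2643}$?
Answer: $\frac{5543}{168966240} \approx 3.2805 \cdot 10^{-5}$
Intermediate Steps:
$R{\left(p,Z \right)} = -33 + p$ ($R{\left(p,Z \right)} = p - 33 = -33 + p$)
$a = \frac{10057}{5543}$ ($a = -3 + \frac{13658 + 13028}{2900 + 2643} = -3 + \frac{26686}{5543} = \frac{10057}{5543} \approx 1.8144$)
$S = \frac{168966240}{5543}$ ($S = \left(\left(-33 - 180\right) + \frac{10057}{5543}\right) + 30694 = \left(-213 + \frac{10057}{5543}\right) + 30694 = - \frac{1170602}{5543} + 30694 = \frac{168966240}{5543} \approx 30483.0$)
$\frac{1}{S} = \frac{1}{\frac{168966240}{5543}} = \frac{5543}{168966240}$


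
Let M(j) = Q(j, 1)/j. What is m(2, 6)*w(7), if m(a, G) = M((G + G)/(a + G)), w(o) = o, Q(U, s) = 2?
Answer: 28/3 ≈ 9.3333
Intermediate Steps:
M(j) = 2/j
m(a, G) = (G + a)/G (m(a, G) = 2/(((G + G)/(a + G))) = 2/(((2*G)/(G + a))) = 2/((2*G/(G + a))) = 2*((G + a)/(2*G)) = (G + a)/G)
m(2, 6)*w(7) = ((6 + 2)/6)*7 = ((⅙)*8)*7 = (4/3)*7 = 28/3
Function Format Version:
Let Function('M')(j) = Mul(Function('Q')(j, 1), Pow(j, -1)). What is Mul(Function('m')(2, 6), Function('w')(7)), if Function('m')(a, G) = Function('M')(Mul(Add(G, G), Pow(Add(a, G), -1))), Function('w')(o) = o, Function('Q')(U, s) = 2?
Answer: Rational(28, 3) ≈ 9.3333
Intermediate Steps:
Function('M')(j) = Mul(2, Pow(j, -1))
Function('m')(a, G) = Mul(Pow(G, -1), Add(G, a)) (Function('m')(a, G) = Mul(2, Pow(Mul(Add(G, G), Pow(Add(a, G), -1)), -1)) = Mul(2, Pow(Mul(Mul(2, G), Pow(Add(G, a), -1)), -1)) = Mul(2, Pow(Mul(2, G, Pow(Add(G, a), -1)), -1)) = Mul(2, Mul(Rational(1, 2), Pow(G, -1), Add(G, a))) = Mul(Pow(G, -1), Add(G, a)))
Mul(Function('m')(2, 6), Function('w')(7)) = Mul(Mul(Pow(6, -1), Add(6, 2)), 7) = Mul(Mul(Rational(1, 6), 8), 7) = Mul(Rational(4, 3), 7) = Rational(28, 3)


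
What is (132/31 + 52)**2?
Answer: 3041536/961 ≈ 3165.0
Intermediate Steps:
(132/31 + 52)**2 = (1744/31)**2 = 3041536/961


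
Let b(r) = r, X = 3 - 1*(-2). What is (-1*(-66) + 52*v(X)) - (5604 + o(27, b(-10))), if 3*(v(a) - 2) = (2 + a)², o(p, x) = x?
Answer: -13724/3 ≈ -4574.7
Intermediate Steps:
X = 5 (X = 3 + 2 = 5)
v(a) = 2 + (2 + a)²/3
(-1*(-66) + 52*v(X)) - (5604 + o(27, b(-10))) = (-1*(-66) + 52*(2 + (2 + 5)²/3)) - (5604 - 10) = (66 + 52*(2 + (⅓)*7²)) - 1*5594 = (66 + 52*(2 + (⅓)*49)) - 5594 = (66 + 52*(2 + 49/3)) - 5594 = (66 + 52*(55/3)) - 5594 = (66 + 2860/3) - 5594 = 3058/3 - 5594 = -13724/3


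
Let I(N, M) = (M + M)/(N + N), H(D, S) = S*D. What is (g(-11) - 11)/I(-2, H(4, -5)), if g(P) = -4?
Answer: -3/2 ≈ -1.5000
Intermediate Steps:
H(D, S) = D*S
I(N, M) = M/N (I(N, M) = (2*M)/((2*N)) = (2*M)*(1/(2*N)) = M/N)
(g(-11) - 11)/I(-2, H(4, -5)) = (-4 - 11)/(((4*(-5))/(-2))) = -15/(-20*(-1/2)) = -15/10 = (1/10)*(-15) = -3/2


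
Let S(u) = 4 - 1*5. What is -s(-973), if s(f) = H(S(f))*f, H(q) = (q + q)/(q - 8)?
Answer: 1946/9 ≈ 216.22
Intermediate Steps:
S(u) = -1 (S(u) = 4 - 5 = -1)
H(q) = 2*q/(-8 + q) (H(q) = (2*q)/(-8 + q) = 2*q/(-8 + q))
s(f) = 2*f/9 (s(f) = (2*(-1)/(-8 - 1))*f = (2*(-1)/(-9))*f = (2*(-1)*(-⅑))*f = 2*f/9)
-s(-973) = -2*(-973)/9 = -1*(-1946/9) = 1946/9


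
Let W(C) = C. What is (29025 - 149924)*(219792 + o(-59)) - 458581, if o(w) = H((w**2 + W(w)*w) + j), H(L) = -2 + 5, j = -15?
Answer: -26573454286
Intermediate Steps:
H(L) = 3
o(w) = 3
(29025 - 149924)*(219792 + o(-59)) - 458581 = (29025 - 149924)*(219792 + 3) - 458581 = -120899*219795 - 458581 = -26572995705 - 458581 = -26573454286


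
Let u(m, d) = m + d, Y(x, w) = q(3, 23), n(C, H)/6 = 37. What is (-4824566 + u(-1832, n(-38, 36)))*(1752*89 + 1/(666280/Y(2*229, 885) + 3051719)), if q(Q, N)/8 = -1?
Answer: -1116926681758943264/1484217 ≈ -7.5254e+11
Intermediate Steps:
q(Q, N) = -8 (q(Q, N) = 8*(-1) = -8)
n(C, H) = 222 (n(C, H) = 6*37 = 222)
Y(x, w) = -8
u(m, d) = d + m
(-4824566 + u(-1832, n(-38, 36)))*(1752*89 + 1/(666280/Y(2*229, 885) + 3051719)) = (-4824566 + (222 - 1832))*(1752*89 + 1/(666280/(-8) + 3051719)) = (-4824566 - 1610)*(155928 + 1/(666280*(-1/8) + 3051719)) = -4826176*(155928 + 1/(-83285 + 3051719)) = -4826176*(155928 + 1/2968434) = -4826176*462861976753/2968434 = -1116926681758943264/1484217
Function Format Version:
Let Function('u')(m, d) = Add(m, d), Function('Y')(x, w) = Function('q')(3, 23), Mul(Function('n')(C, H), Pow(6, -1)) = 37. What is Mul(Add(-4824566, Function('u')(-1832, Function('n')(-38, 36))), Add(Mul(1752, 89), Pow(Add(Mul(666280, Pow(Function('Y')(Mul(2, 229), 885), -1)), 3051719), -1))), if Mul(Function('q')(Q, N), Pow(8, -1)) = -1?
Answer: Rational(-1116926681758943264, 1484217) ≈ -7.5254e+11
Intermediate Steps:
Function('q')(Q, N) = -8 (Function('q')(Q, N) = Mul(8, -1) = -8)
Function('n')(C, H) = 222 (Function('n')(C, H) = Mul(6, 37) = 222)
Function('Y')(x, w) = -8
Function('u')(m, d) = Add(d, m)
Mul(Add(-4824566, Function('u')(-1832, Function('n')(-38, 36))), Add(Mul(1752, 89), Pow(Add(Mul(666280, Pow(Function('Y')(Mul(2, 229), 885), -1)), 3051719), -1))) = Mul(Add(-4824566, Add(222, -1832)), Add(Mul(1752, 89), Pow(Add(Mul(666280, Pow(-8, -1)), 3051719), -1))) = Mul(Add(-4824566, -1610), Add(155928, Pow(Add(Mul(666280, Rational(-1, 8)), 3051719), -1))) = Mul(-4826176, Add(155928, Pow(Add(-83285, 3051719), -1))) = Mul(-4826176, Add(155928, Pow(2968434, -1))) = Mul(-4826176, Add(155928, Rational(1, 2968434))) = Mul(-4826176, Rational(462861976753, 2968434)) = Rational(-1116926681758943264, 1484217)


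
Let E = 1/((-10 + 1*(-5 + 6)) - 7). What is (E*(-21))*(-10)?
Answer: -105/8 ≈ -13.125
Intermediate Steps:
E = -1/16 (E = 1/((-10 + 1*1) - 7) = 1/((-10 + 1) - 7) = 1/(-9 - 7) = 1/(-16) = -1/16 ≈ -0.062500)
(E*(-21))*(-10) = -1/16*(-21)*(-10) = (21/16)*(-10) = -105/8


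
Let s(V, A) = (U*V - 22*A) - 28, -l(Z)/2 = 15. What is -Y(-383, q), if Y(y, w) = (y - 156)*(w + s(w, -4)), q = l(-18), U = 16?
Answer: -242550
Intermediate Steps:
l(Z) = -30 (l(Z) = -2*15 = -30)
q = -30
s(V, A) = -28 - 22*A + 16*V (s(V, A) = (16*V - 22*A) - 28 = (-22*A + 16*V) - 28 = -28 - 22*A + 16*V)
Y(y, w) = (-156 + y)*(60 + 17*w) (Y(y, w) = (y - 156)*(w + (-28 - 22*(-4) + 16*w)) = (-156 + y)*(w + (-28 + 88 + 16*w)) = (-156 + y)*(w + (60 + 16*w)) = (-156 + y)*(60 + 17*w))
-Y(-383, q) = -(-9360 - 2652*(-30) + 60*(-383) + 17*(-30)*(-383)) = -(-9360 + 79560 - 22980 + 195330) = -1*242550 = -242550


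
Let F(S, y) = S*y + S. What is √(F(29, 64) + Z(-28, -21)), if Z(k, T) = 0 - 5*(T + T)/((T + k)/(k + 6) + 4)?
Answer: √36012505/137 ≈ 43.803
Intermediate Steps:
F(S, y) = S + S*y
Z(k, T) = -10*T/(4 + (T + k)/(6 + k)) (Z(k, T) = 0 - 5*2*T/((T + k)/(6 + k) + 4) = 0 - 5*2*T/(4 + (T + k)/(6 + k)) = 0 - 10*T/(4 + (T + k)/(6 + k)) = -10*T/(4 + (T + k)/(6 + k)))
√(F(29, 64) + Z(-28, -21)) = √(29*(1 + 64) - 10*(-21)*(6 - 28)/(24 - 21 + 5*(-28))) = √(29*65 - 10*(-21)*(-22)/(24 - 21 - 140)) = √(1885 - 10*(-21)*(-22)/(-137)) = √(1885 - 10*(-21)*(-1/137)*(-22)) = √(1885 + 4620/137) = √(262865/137) = √36012505/137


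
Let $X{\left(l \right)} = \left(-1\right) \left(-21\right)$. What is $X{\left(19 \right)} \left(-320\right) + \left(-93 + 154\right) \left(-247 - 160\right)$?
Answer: $-31547$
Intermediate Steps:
$X{\left(l \right)} = 21$
$X{\left(19 \right)} \left(-320\right) + \left(-93 + 154\right) \left(-247 - 160\right) = 21 \left(-320\right) + \left(-93 + 154\right) \left(-247 - 160\right) = -6720 + 61 \left(-407\right) = -6720 - 24827 = -31547$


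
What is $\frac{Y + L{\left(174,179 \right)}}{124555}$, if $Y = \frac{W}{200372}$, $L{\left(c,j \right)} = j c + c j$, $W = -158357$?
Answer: $\frac{12481414267}{24957334460} \approx 0.50011$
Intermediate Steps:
$L{\left(c,j \right)} = 2 c j$ ($L{\left(c,j \right)} = c j + c j = 2 c j$)
$Y = - \frac{158357}{200372} \approx -0.79031$
$\frac{Y + L{\left(174,179 \right)}}{124555} = \frac{- \frac{158357}{200372} + 2 \cdot 174 \cdot 179}{124555} = \left(- \frac{158357}{200372} + 62292\right) \frac{1}{124555} = \frac{12481414267}{200372} \cdot \frac{1}{124555} = \frac{12481414267}{24957334460}$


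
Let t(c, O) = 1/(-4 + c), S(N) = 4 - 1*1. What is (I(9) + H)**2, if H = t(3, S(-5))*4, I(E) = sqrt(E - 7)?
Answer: (-4 + sqrt(2))**2 ≈ 6.6863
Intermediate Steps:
S(N) = 3 (S(N) = 4 - 1 = 3)
I(E) = sqrt(-7 + E)
H = -4 (H = 4/(-4 + 3) = 4/(-1) = -1*4 = -4)
(I(9) + H)**2 = (sqrt(-7 + 9) - 4)**2 = (sqrt(2) - 4)**2 = (-4 + sqrt(2))**2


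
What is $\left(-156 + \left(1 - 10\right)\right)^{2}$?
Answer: $27225$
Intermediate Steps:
$\left(-156 + \left(1 - 10\right)\right)^{2} = \left(-156 - 9\right)^{2} = \left(-165\right)^{2} = 27225$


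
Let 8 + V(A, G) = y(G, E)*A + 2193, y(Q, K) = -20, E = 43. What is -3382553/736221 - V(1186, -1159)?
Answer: 15851136682/736221 ≈ 21530.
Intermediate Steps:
V(A, G) = 2185 - 20*A (V(A, G) = -8 + (-20*A + 2193) = -8 + (2193 - 20*A) = 2185 - 20*A)
-3382553/736221 - V(1186, -1159) = -3382553/736221 - (2185 - 20*1186) = -3382553*1/736221 - (2185 - 23720) = -3382553/736221 - 1*(-21535) = -3382553/736221 + 21535 = 15851136682/736221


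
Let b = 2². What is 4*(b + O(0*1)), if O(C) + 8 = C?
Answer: -16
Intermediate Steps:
O(C) = -8 + C
b = 4
4*(b + O(0*1)) = 4*(4 + (-8 + 0*1)) = 4*(4 + (-8 + 0)) = 4*(4 - 8) = 4*(-4) = -16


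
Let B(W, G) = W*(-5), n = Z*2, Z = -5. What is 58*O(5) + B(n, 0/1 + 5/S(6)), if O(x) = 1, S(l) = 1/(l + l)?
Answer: 108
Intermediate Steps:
S(l) = 1/(2*l)
n = -10 (n = -5*2 = -10)
B(W, G) = -5*W
58*O(5) + B(n, 0/1 + 5/S(6)) = 58*1 - 5*(-10) = 58 + 50 = 108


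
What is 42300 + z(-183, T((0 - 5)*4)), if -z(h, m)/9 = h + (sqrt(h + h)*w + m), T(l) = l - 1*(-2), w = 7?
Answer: 44109 - 63*I*sqrt(366) ≈ 44109.0 - 1205.3*I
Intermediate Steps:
T(l) = 2 + l (T(l) = l + 2 = 2 + l)
z(h, m) = -9*h - 9*m - 63*sqrt(2)*sqrt(h) (z(h, m) = -9*(h + (sqrt(h + h)*7 + m)) = -9*(h + (sqrt(2*h)*7 + m)) = -9*(h + ((sqrt(2)*sqrt(h))*7 + m)) = -9*(h + (7*sqrt(2)*sqrt(h) + m)) = -9*(h + (m + 7*sqrt(2)*sqrt(h))) = -9*(h + m + 7*sqrt(2)*sqrt(h)) = -9*h - 9*m - 63*sqrt(2)*sqrt(h))
42300 + z(-183, T((0 - 5)*4)) = 42300 + (-9*(-183) - 9*(2 + (0 - 5)*4) - 63*sqrt(2)*sqrt(-183)) = 42300 + (1647 - 9*(2 - 5*4) - 63*sqrt(2)*I*sqrt(183)) = 42300 + (1647 - 9*(2 - 20) - 63*I*sqrt(366)) = 42300 + (1647 - 9*(-18) - 63*I*sqrt(366)) = 42300 + (1647 + 162 - 63*I*sqrt(366)) = 42300 + (1809 - 63*I*sqrt(366)) = 44109 - 63*I*sqrt(366)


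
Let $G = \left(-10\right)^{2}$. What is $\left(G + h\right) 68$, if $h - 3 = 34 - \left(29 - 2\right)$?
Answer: $7480$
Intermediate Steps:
$G = 100$
$h = 10$ ($h = 3 + \left(34 - \left(29 - 2\right)\right) = 3 + \left(34 - 27\right) = 3 + 7 = 10$)
$\left(G + h\right) 68 = \left(100 + 10\right) 68 = 110 \cdot 68 = 7480$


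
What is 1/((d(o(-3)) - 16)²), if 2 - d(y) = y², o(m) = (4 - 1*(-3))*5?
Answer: 1/1535121 ≈ 6.5141e-7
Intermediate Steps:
o(m) = 35 (o(m) = (4 + 3)*5 = 7*5 = 35)
d(y) = 2 - y²
1/((d(o(-3)) - 16)²) = 1/(((2 - 1*35²) - 16)²) = 1/(((2 - 1*1225) - 16)²) = 1/(((2 - 1225) - 16)²) = 1/((-1223 - 16)²) = 1/((-1239)²) = 1/1535121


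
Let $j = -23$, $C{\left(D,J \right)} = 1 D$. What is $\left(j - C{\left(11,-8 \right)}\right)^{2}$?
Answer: $1156$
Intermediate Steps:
$C{\left(D,J \right)} = D$
$\left(j - C{\left(11,-8 \right)}\right)^{2} = \left(-23 - 11\right)^{2} = \left(-34\right)^{2} = 1156$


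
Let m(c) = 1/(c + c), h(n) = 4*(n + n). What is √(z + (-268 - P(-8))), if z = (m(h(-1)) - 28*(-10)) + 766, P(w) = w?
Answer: 5*√503/4 ≈ 28.035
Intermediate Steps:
h(n) = 8*n (h(n) = 4*(2*n) = 8*n)
m(c) = 1/(2*c)
z = 16735/16 (z = (1/(2*((8*(-1)))) - 28*(-10)) + 766 = ((½)/(-8) + 280) + 766 = ((½)*(-⅛) + 280) + 766 = (-1/16 + 280) + 766 = 4479/16 + 766 = 16735/16 ≈ 1045.9)
√(z + (-268 - P(-8))) = √(16735/16 + (-268 - 1*(-8))) = √(16735/16 + (-268 + 8)) = √(16735/16 - 260) = √(12575/16) = 5*√503/4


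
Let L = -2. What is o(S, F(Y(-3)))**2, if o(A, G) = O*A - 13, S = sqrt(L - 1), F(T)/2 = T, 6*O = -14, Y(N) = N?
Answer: 458/3 + 182*I*sqrt(3)/3 ≈ 152.67 + 105.08*I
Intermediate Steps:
O = -7/3 (O = (1/6)*(-14) = -7/3 ≈ -2.3333)
F(T) = 2*T
S = I*sqrt(3) (S = sqrt(-2 - 1) = sqrt(-3) = I*sqrt(3) ≈ 1.732*I)
o(A, G) = -13 - 7*A/3 (o(A, G) = -7*A/3 - 13 = -13 - 7*A/3)
o(S, F(Y(-3)))**2 = (-13 - 7*I*sqrt(3)/3)**2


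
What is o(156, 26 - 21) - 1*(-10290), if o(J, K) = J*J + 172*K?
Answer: 35486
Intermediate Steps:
o(J, K) = J² + 172*K
o(156, 26 - 21) - 1*(-10290) = (156² + 172*(26 - 21)) - 1*(-10290) = (24336 + 172*5) + 10290 = (24336 + 860) + 10290 = 25196 + 10290 = 35486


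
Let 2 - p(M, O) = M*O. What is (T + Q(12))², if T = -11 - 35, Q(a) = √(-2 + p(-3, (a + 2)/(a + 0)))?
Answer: (92 - √14)²/4 ≈ 1947.4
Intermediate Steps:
p(M, O) = 2 - M*O
Q(a) = √3*√((2 + a)/a) (Q(a) = √(-2 + (2 - 1*(-3)*(a + 2)/(a + 0))) = √(-2 + (2 - 1*(-3)*(2 + a)/a)) = √(-2 + (2 + 3*(2 + a)/a)) = √(3*(2 + a)/a) = √3*√((2 + a)/a))
T = -46
(T + Q(12))² = (-46 + √3*√((2 + 12)/12))² = (-46 + √3*√((1/12)*14))² = (-46 + √3*√(7/6))² = (-46 + √3*(√42/6))² = (-46 + √14/2)²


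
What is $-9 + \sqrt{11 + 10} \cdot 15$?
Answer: $-9 + 15 \sqrt{21} \approx 59.739$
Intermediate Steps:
$-9 + \sqrt{11 + 10} \cdot 15 = -9 + \sqrt{21} \cdot 15 = -9 + 15 \sqrt{21}$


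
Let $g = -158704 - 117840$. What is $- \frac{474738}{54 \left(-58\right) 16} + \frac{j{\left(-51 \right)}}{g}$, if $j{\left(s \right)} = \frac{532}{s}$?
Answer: $\frac{200419357}{21155616} \approx 9.4736$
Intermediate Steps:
$g = -276544$
$- \frac{474738}{54 \left(-58\right) 16} + \frac{j{\left(-51 \right)}}{g} = - \frac{474738}{54 \left(-58\right) 16} + \frac{532 \frac{1}{-51}}{-276544} = - \frac{474738}{\left(-3132\right) 16} + 532 \left(- \frac{1}{51}\right) \left(- \frac{1}{276544}\right) = - \frac{474738}{-50112} - - \frac{133}{3525936} = \left(-474738\right) \left(- \frac{1}{50112}\right) + \frac{133}{3525936} = \frac{79123}{8352} + \frac{133}{3525936} = \frac{200419357}{21155616}$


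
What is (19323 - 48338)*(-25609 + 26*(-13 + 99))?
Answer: 678167595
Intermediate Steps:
(19323 - 48338)*(-25609 + 26*(-13 + 99)) = -29015*(-25609 + 26*86) = -29015*(-25609 + 2236) = -29015*(-23373) = 678167595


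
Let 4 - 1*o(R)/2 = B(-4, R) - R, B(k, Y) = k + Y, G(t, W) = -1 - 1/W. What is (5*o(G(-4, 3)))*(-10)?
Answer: -800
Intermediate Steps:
G(t, W) = -1 - 1/W
B(k, Y) = Y + k
o(R) = 16 (o(R) = 8 - 2*((R - 4) - R) = 8 - 2*((-4 + R) - R) = 8 - 2*(-4) = 8 + 8 = 16)
(5*o(G(-4, 3)))*(-10) = (5*16)*(-10) = 80*(-10) = -800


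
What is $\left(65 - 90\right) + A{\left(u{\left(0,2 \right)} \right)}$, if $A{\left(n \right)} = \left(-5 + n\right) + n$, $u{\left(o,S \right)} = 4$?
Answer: $-22$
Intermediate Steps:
$A{\left(n \right)} = -5 + 2 n$
$\left(65 - 90\right) + A{\left(u{\left(0,2 \right)} \right)} = \left(65 - 90\right) + \left(-5 + 2 \cdot 4\right) = -25 + \left(-5 + 8\right) = -25 + 3 = -22$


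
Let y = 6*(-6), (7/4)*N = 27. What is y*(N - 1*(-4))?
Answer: -4896/7 ≈ -699.43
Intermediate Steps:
N = 108/7 (N = (4/7)*27 = 108/7 ≈ 15.429)
y = -36
y*(N - 1*(-4)) = -36*(108/7 - 1*(-4)) = -36*(108/7 + 4) = -36*136/7 = -4896/7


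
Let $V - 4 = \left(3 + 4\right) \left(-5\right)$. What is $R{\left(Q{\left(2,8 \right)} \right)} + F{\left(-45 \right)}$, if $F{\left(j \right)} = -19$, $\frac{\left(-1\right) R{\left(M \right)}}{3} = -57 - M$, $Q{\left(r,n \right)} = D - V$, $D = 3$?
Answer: $254$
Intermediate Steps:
$V = -31$ ($V = 4 + \left(3 + 4\right) \left(-5\right) = 4 + 7 \left(-5\right) = 4 - 35 = -31$)
$Q{\left(r,n \right)} = 34$ ($Q{\left(r,n \right)} = 3 - -31 = 3 + 31 = 34$)
$R{\left(M \right)} = 171 + 3 M$ ($R{\left(M \right)} = - 3 \left(-57 - M\right) = 171 + 3 M$)
$R{\left(Q{\left(2,8 \right)} \right)} + F{\left(-45 \right)} = \left(171 + 3 \cdot 34\right) - 19 = \left(171 + 102\right) - 19 = 273 - 19 = 254$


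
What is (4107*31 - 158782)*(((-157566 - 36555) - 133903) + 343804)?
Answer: -496517700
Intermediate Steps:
(4107*31 - 158782)*(((-157566 - 36555) - 133903) + 343804) = (127317 - 158782)*((-194121 - 133903) + 343804) = -31465*(-328024 + 343804) = -31465*15780 = -496517700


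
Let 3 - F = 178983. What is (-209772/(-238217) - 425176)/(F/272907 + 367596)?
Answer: -2303424716758995/1991481069519872 ≈ -1.1566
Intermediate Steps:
F = -178980 (F = 3 - 1*178983 = 3 - 178983 = -178980)
(-209772/(-238217) - 425176)/(F/272907 + 367596) = (-209772/(-238217) - 425176)/(-178980/272907 + 367596) = (-209772*(-1/238217) - 425176)/(-178980*1/272907 + 367596) = (209772/238217 - 425176)/(-59660/90969 + 367596) = -101283941420/(238217*33439780864/90969) = -101283941420/238217*90969/33439780864 = -2303424716758995/1991481069519872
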